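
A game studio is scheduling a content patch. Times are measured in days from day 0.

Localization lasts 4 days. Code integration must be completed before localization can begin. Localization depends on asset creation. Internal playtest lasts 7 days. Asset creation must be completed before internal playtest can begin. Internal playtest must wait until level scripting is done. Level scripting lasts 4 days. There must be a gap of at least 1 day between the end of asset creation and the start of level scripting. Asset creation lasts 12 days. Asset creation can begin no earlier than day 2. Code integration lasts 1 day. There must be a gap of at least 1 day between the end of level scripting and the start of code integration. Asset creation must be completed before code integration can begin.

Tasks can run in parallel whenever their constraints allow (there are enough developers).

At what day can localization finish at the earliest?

Asset creation waits on its own release at day 2, so it starts at day 2 and finishes at 2 + 12 = day 14.
After asset creation (finishes day 14, plus 1-day gap → day 15), level scripting can start at day 15 and finishes at day 19.
For code integration: level scripting (finishes day 19, plus 1-day gap → day 20); asset creation (finishes day 14). Taking the maximum gives a start of day 20, and it finishes at 20 + 1 = day 21.
Localization cannot start until code integration (finishes day 21); asset creation (finishes day 14). The controlling bound is day 21, so localization finishes at 21 + 4 = day 25.

25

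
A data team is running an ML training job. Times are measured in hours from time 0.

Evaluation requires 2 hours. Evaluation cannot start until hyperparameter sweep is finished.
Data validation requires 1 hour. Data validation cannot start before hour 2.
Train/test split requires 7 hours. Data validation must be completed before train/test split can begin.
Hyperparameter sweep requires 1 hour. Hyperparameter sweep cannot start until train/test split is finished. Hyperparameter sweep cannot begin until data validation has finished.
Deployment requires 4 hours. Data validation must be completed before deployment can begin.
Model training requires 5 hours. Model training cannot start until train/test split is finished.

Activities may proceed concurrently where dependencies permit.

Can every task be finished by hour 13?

After its own release at hour 2, data validation can start at hour 2 and finishes at hour 3.
After data validation (finishes hour 3), deployment can start at hour 3 and finishes at hour 7.
After data validation (finishes hour 3), train/test split can start at hour 3 and finishes at hour 10.
Model training waits on train/test split (finishes hour 10), so it starts at hour 10 and finishes at 10 + 5 = hour 15.
Hyperparameter sweep cannot start until train/test split (finishes hour 10); data validation (finishes hour 3). The controlling bound is hour 10, so hyperparameter sweep finishes at 10 + 1 = hour 11.
Evaluation cannot begin until hyperparameter sweep (finishes hour 11). It runs from hour 11 to 11 + 2 = hour 13.
The earliest everything can be done is hour 15, which is after the deadline of 13, so it is not possible.

No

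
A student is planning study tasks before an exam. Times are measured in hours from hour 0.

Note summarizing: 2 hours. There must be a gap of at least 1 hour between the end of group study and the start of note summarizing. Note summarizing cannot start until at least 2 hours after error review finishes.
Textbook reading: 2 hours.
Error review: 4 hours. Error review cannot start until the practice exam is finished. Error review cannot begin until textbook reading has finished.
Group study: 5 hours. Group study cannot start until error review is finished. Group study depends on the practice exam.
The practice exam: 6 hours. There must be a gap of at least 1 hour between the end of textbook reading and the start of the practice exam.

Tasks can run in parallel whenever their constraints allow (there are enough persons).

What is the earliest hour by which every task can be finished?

21

Textbook reading has no prerequisites, so it starts at hour 0 and finishes at hour 2.
The practice exam cannot begin until textbook reading (finishes hour 2, plus 1-hour gap → hour 3). It runs from hour 3 to 3 + 6 = hour 9.
Error review needs all of the practice exam (finishes hour 9); textbook reading (finishes hour 2). That puts its earliest start at hour 9; it finishes at 9 + 4 = hour 13.
Group study has to wait for error review (finishes hour 13); the practice exam (finishes hour 9). The latest of these is hour 13, so group study runs hour 13 to 13 + 5 = hour 18.
For note summarizing: group study (finishes hour 18, plus 1-hour gap → hour 19); error review (finishes hour 13, plus 2-hour gap → hour 15). Taking the maximum gives a start of hour 19, and it finishes at 19 + 2 = hour 21.
All tasks are finished once the last one completes. Finish times: Textbook reading at 2, The practice exam at 9, Error review at 13, Group study at 18, Note summarizing at 21. The latest is hour 21.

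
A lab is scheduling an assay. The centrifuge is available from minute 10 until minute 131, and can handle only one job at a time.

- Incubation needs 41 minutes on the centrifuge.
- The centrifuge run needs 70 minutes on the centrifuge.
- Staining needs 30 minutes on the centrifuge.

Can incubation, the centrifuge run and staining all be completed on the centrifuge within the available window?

The centrifuge window is 131 − 10 = 121 minutes.
Running back to back, the jobs need 41 + 70 + 30 = 141 minutes on the centrifuge.
Since 141 > 121, they cannot all fit.

No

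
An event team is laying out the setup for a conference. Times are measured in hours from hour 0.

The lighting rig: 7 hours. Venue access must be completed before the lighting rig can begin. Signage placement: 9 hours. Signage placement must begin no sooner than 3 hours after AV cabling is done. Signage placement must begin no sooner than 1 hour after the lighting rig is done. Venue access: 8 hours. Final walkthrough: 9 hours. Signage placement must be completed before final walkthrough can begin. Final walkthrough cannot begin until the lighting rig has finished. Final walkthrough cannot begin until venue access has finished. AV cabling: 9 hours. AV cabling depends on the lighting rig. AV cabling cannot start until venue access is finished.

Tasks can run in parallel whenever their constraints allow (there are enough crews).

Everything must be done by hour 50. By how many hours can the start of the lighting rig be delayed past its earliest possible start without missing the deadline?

Nothing blocks venue access, so it runs from hour 0 to hour 8.
After venue access (finishes hour 8), the lighting rig can start at hour 8 and finishes at hour 15.

Working backward from the deadline:
Nothing follows final walkthrough; the deadline of hour 50 is its only limit. It must start by 50 − 9 = hour 41.
Since final walkthrough (must start by hour 41) depends on it, signage placement must finish by hour 41. Backing off its 9-hour duration gives a latest start of hour 32.
AV cabling has to be done before signage placement (must start by hour 32, minus 3-hour gap → hour 29). That means finishing by hour 29, i.e. starting by 29 − 9 = hour 20.
For the lighting rig: AV cabling (must start by hour 20); signage placement (must start by hour 32, minus 1-hour gap → hour 31); final walkthrough (must start by hour 41). The most restrictive is hour 20; with a 7-hour duration, the lighting rig must start by hour 13.
So the lighting rig can start as early as hour 8 and as late as hour 13, giving 13 − 8 = 5 hours of slack.

5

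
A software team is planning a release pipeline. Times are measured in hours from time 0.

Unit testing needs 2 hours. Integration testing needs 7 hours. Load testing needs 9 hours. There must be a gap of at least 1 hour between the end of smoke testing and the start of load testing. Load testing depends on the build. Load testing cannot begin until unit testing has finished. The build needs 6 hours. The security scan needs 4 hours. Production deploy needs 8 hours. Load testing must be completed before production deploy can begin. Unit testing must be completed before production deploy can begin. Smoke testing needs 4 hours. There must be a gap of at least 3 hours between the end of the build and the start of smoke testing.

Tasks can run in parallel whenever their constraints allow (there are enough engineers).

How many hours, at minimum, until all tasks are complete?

31

The security scan can start immediately at hour 0; it finishes at hour 4.
Nothing blocks integration testing, so it runs from hour 0 to hour 7.
Nothing blocks unit testing, so it runs from hour 0 to hour 2.
Nothing blocks the build, so it runs from hour 0 to hour 6.
Smoke testing waits on the build (finishes hour 6, plus 3-hour gap → hour 9), so it starts at hour 9 and finishes at 9 + 4 = hour 13.
For load testing: smoke testing (finishes hour 13, plus 1-hour gap → hour 14); the build (finishes hour 6); unit testing (finishes hour 2). Taking the maximum gives a start of hour 14, and it finishes at 14 + 9 = hour 23.
Production deploy needs all of load testing (finishes hour 23); unit testing (finishes hour 2). That puts its earliest start at hour 23; it finishes at 23 + 8 = hour 31.
All tasks are finished once the last one completes. Finish times: The build at 6, Unit testing at 2, Integration testing at 7, The security scan at 4, Smoke testing at 13, Load testing at 23, Production deploy at 31. The latest is hour 31.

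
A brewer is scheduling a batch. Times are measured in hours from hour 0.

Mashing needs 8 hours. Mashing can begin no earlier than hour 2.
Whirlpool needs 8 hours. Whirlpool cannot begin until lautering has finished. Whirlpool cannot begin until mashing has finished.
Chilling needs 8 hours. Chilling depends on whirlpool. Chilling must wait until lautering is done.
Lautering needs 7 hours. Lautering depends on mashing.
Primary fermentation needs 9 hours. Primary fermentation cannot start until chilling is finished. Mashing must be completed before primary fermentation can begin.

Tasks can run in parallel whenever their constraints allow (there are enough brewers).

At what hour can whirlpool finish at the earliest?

25

Mashing cannot begin until its own release at hour 2. It runs from hour 2 to 2 + 8 = hour 10.
After mashing (finishes hour 10), lautering can start at hour 10 and finishes at hour 17.
Whirlpool cannot start until lautering (finishes hour 17); mashing (finishes hour 10). The controlling bound is hour 17, so whirlpool finishes at 17 + 8 = hour 25.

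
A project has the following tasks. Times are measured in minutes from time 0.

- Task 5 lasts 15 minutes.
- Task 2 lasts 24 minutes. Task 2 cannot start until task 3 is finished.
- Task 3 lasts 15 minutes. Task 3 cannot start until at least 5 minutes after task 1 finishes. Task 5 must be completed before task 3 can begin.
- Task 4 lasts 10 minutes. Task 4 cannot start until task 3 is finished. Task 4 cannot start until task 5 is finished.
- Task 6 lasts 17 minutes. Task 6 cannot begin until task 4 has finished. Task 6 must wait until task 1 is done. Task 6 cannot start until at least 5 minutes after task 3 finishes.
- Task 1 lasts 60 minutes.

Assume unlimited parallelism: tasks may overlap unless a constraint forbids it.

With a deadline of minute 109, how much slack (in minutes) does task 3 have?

2

Nothing blocks task 5, so it runs from minute 0 to minute 15.
Nothing blocks task 1, so it runs from minute 0 to minute 60.
Task 3 needs all of task 1 (finishes minute 60, plus 5-minute gap → minute 65); task 5 (finishes minute 15). That puts its earliest start at minute 65; it finishes at 65 + 15 = minute 80.

Working backward from the deadline:
Task 2 must finish by minute 109; it takes 24 minutes, so it must start by 109 − 24 = minute 85.
Task 6 has no dependents, so it just needs to finish by minute 109. Starting by 109 − 17 = minute 92 achieves that.
Task 4 has to be done before task 6 (must start by minute 92). That means finishing by minute 92, i.e. starting by 92 − 10 = minute 82.
Task 3 feeds task 2 (must start by minute 85); task 4 (must start by minute 82); task 6 (must start by minute 92, minus 5-minute gap → minute 87). Taking the minimum, task 3 must finish by minute 82 and start by 82 − 15 = minute 67.
So task 3 can start as early as minute 65 and as late as minute 67, giving 67 − 65 = 2 minutes of slack.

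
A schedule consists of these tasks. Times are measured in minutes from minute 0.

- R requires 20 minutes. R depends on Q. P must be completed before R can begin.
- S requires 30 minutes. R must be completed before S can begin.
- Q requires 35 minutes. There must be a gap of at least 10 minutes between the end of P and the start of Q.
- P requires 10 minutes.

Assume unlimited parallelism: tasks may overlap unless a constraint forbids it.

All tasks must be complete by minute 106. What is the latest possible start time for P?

1

S has no dependents, so it just needs to finish by minute 106. Starting by 106 − 30 = minute 76 achieves that.
R must finish before S (must start by minute 76). With a 20-minute duration, R must start by 76 − 20 = minute 56.
Q feeds into R (must start by minute 56); so Q must finish by minute 56 and therefore start by minute 21.
P has several dependents: Q (must start by minute 21, minus 10-minute gap → minute 11); R (must start by minute 56). The earliest of those limits is minute 11, so P must start by 11 − 10 = minute 1.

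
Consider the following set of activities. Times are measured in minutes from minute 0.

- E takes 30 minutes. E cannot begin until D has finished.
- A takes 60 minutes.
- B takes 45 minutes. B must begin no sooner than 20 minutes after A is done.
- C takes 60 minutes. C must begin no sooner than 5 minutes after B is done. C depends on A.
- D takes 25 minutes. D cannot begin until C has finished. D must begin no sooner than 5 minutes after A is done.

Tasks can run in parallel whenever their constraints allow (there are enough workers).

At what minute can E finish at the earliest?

245

A can start immediately at minute 0; it finishes at minute 60.
B waits on A (finishes minute 60, plus 20-minute gap → minute 80), so it starts at minute 80 and finishes at 80 + 45 = minute 125.
C has to wait for B (finishes minute 125, plus 5-minute gap → minute 130); A (finishes minute 60). The latest of these is minute 130, so C runs minute 130 to 130 + 60 = minute 190.
For D: C (finishes minute 190); A (finishes minute 60, plus 5-minute gap → minute 65). Taking the maximum gives a start of minute 190, and it finishes at 190 + 25 = minute 215.
E waits on D (finishes minute 215), so it starts at minute 215 and finishes at 215 + 30 = minute 245.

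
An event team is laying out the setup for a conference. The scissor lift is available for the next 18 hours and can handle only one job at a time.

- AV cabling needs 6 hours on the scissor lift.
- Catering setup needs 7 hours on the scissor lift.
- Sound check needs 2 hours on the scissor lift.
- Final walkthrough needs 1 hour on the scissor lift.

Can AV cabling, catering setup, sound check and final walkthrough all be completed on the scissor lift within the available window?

Yes

Running back to back, the jobs need 6 + 7 + 2 + 1 = 16 hours on the scissor lift.
Since 16 ≤ 18, they fit within the window.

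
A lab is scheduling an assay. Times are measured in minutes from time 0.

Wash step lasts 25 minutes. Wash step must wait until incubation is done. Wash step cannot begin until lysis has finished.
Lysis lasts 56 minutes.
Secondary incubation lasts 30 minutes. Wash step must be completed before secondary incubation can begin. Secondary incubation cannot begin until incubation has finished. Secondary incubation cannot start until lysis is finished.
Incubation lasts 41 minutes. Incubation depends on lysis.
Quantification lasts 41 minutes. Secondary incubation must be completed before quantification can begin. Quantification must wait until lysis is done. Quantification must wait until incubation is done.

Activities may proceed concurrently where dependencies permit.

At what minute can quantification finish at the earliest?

193

Nothing blocks lysis, so it runs from minute 0 to minute 56.
Incubation waits on lysis (finishes minute 56), so it starts at minute 56 and finishes at 56 + 41 = minute 97.
For wash step: incubation (finishes minute 97); lysis (finishes minute 56). Taking the maximum gives a start of minute 97, and it finishes at 97 + 25 = minute 122.
For secondary incubation: wash step (finishes minute 122); incubation (finishes minute 97); lysis (finishes minute 56). Taking the maximum gives a start of minute 122, and it finishes at 122 + 30 = minute 152.
Quantification cannot start until secondary incubation (finishes minute 152); lysis (finishes minute 56); incubation (finishes minute 97). The controlling bound is minute 152, so quantification finishes at 152 + 41 = minute 193.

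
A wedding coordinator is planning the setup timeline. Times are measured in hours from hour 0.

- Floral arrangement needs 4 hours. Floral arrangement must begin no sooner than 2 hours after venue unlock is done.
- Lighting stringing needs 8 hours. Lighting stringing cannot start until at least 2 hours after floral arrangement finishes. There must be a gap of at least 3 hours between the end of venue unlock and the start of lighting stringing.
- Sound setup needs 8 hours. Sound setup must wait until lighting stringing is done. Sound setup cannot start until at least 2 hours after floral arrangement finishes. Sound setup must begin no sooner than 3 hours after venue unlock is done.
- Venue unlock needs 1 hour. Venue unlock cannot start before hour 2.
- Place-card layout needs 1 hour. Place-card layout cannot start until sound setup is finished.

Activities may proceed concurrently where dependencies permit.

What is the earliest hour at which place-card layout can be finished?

After its own release at hour 2, venue unlock can start at hour 2 and finishes at hour 3.
Floral arrangement cannot begin until venue unlock (finishes hour 3, plus 2-hour gap → hour 5). It runs from hour 5 to 5 + 4 = hour 9.
Lighting stringing needs all of floral arrangement (finishes hour 9, plus 2-hour gap → hour 11); venue unlock (finishes hour 3, plus 3-hour gap → hour 6). That puts its earliest start at hour 11; it finishes at 11 + 8 = hour 19.
Sound setup has to wait for lighting stringing (finishes hour 19); floral arrangement (finishes hour 9, plus 2-hour gap → hour 11); venue unlock (finishes hour 3, plus 3-hour gap → hour 6). The latest of these is hour 19, so sound setup runs hour 19 to 19 + 8 = hour 27.
After sound setup (finishes hour 27), place-card layout can start at hour 27 and finishes at hour 28.

28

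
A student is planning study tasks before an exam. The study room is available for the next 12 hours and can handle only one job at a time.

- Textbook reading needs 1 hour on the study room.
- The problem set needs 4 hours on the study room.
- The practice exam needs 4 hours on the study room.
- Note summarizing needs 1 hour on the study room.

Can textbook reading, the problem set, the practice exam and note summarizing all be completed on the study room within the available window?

Yes

Running back to back, the jobs need 1 + 4 + 4 + 1 = 10 hours on the study room.
Since 10 ≤ 12, they fit within the window.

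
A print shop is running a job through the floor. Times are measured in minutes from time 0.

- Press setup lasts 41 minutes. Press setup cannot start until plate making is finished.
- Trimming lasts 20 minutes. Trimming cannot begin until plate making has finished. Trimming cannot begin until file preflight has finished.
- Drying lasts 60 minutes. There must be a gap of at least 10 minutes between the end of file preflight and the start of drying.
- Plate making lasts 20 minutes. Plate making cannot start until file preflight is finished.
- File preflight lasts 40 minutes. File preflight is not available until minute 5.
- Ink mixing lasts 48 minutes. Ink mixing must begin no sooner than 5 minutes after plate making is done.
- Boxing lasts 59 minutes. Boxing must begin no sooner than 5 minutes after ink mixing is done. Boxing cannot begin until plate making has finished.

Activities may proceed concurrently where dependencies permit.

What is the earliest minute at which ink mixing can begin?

70

File preflight cannot begin until its own release at minute 5. It runs from minute 5 to 5 + 40 = minute 45.
Plate making waits on file preflight (finishes minute 45), so it starts at minute 45 and finishes at 45 + 20 = minute 65.
Ink mixing waits on plate making (finishes minute 65, plus 5-minute gap → minute 70), so the earliest it can start is minute 70.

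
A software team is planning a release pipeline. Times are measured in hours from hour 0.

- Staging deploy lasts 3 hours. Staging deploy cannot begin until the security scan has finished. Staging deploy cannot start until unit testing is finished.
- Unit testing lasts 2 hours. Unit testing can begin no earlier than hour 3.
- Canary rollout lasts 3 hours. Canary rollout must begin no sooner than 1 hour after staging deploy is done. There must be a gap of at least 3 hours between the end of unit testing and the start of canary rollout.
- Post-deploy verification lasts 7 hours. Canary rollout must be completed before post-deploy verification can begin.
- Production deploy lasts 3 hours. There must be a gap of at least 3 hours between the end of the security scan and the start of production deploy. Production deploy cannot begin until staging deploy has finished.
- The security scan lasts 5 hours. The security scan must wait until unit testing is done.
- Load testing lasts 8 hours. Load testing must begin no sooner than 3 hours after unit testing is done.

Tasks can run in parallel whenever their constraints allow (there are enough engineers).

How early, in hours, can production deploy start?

After its own release at hour 3, unit testing can start at hour 3 and finishes at hour 5.
The security scan cannot begin until unit testing (finishes hour 5). It runs from hour 5 to 5 + 5 = hour 10.
Staging deploy cannot start until the security scan (finishes hour 10); unit testing (finishes hour 5). The controlling bound is hour 10, so staging deploy finishes at 10 + 3 = hour 13.
Production deploy waits on the security scan (finishes hour 10, plus 3-hour gap → hour 13); staging deploy (finishes hour 13). The latest of these is hour 13, which is the earliest production deploy can start.

13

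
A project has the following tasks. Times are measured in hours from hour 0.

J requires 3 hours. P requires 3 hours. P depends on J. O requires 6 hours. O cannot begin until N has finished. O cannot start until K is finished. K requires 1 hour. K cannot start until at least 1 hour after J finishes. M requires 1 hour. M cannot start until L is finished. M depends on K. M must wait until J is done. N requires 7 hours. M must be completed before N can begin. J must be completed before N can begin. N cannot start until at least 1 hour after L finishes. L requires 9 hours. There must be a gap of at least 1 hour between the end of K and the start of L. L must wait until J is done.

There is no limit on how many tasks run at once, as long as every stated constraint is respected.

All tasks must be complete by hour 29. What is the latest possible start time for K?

4

O has no dependents, so it just needs to finish by hour 29. Starting by 29 − 6 = hour 23 achieves that.
N has to be done before O (must start by hour 23). That means finishing by hour 23, i.e. starting by 23 − 7 = hour 16.
Since N (must start by hour 16) depends on it, M must finish by hour 16. Backing off its 1-hour duration gives a latest start of hour 15.
L feeds M (must start by hour 15); N (must start by hour 16, minus 1-hour gap → hour 15). Taking the minimum, L must finish by hour 15 and start by 15 − 9 = hour 6.
K must finish in time for L (must start by hour 6, minus 1-hour gap → hour 5); M (must start by hour 15); O (must start by hour 23). The tightest is hour 5, so K must start by 5 − 1 = hour 4.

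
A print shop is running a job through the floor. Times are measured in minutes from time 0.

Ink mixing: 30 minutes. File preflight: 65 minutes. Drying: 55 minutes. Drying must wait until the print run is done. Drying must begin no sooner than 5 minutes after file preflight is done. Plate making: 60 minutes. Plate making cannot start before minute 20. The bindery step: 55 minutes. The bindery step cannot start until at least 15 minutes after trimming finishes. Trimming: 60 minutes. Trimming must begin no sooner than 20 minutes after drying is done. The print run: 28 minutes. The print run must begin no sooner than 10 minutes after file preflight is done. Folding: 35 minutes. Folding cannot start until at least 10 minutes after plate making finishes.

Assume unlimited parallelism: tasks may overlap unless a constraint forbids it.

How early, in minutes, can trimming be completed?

Nothing blocks file preflight, so it runs from minute 0 to minute 65.
After file preflight (finishes minute 65, plus 10-minute gap → minute 75), the print run can start at minute 75 and finishes at minute 103.
For drying: the print run (finishes minute 103); file preflight (finishes minute 65, plus 5-minute gap → minute 70). Taking the maximum gives a start of minute 103, and it finishes at 103 + 55 = minute 158.
Trimming waits on drying (finishes minute 158, plus 20-minute gap → minute 178), so it starts at minute 178 and finishes at 178 + 60 = minute 238.

238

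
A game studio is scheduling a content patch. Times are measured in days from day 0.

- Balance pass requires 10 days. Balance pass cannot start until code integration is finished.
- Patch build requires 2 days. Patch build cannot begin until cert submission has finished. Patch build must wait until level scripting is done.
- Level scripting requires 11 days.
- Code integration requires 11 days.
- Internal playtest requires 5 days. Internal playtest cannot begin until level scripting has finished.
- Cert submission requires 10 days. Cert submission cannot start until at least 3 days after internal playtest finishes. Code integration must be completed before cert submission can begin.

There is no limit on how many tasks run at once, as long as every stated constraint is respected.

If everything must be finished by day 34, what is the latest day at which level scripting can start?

Nothing follows patch build; the deadline of day 34 is its only limit. It must start by 34 − 2 = day 32.
Cert submission has to be done before patch build (must start by day 32). That means finishing by day 32, i.e. starting by 32 − 10 = day 22.
Since cert submission (must start by day 22, minus 3-day gap → day 19) depends on it, internal playtest must finish by day 19. Backing off its 5-day duration gives a latest start of day 14.
Level scripting must finish in time for internal playtest (must start by day 14); patch build (must start by day 32). The tightest is day 14, so level scripting must start by 14 − 11 = day 3.

3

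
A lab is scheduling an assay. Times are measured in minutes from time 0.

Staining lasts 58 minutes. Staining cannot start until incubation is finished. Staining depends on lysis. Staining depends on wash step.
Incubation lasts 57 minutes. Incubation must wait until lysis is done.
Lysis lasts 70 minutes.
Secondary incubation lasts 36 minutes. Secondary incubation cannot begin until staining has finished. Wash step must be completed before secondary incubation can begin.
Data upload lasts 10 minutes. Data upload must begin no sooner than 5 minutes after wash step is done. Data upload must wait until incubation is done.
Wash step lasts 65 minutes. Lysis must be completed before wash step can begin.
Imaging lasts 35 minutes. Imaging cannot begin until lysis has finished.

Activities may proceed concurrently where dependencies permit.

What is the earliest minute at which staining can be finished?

Lysis can start immediately at minute 0; it finishes at minute 70.
Wash step waits on lysis (finishes minute 70), so it starts at minute 70 and finishes at 70 + 65 = minute 135.
Incubation waits on lysis (finishes minute 70), so it starts at minute 70 and finishes at 70 + 57 = minute 127.
Staining has to wait for incubation (finishes minute 127); lysis (finishes minute 70); wash step (finishes minute 135). The latest of these is minute 135, so staining runs minute 135 to 135 + 58 = minute 193.

193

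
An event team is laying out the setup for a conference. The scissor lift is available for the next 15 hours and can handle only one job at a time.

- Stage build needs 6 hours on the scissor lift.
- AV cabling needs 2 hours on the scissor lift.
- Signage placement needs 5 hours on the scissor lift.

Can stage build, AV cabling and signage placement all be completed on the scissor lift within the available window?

Yes

Running back to back, the jobs need 6 + 2 + 5 = 13 hours on the scissor lift.
Since 13 ≤ 15, they fit within the window.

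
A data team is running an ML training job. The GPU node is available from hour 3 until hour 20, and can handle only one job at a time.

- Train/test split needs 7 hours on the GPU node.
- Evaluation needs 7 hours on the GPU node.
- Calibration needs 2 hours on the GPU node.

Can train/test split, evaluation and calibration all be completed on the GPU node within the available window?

Yes

The GPU node window is 20 − 3 = 17 hours.
Running back to back, the jobs need 7 + 7 + 2 = 16 hours on the GPU node.
Since 16 ≤ 17, they fit within the window.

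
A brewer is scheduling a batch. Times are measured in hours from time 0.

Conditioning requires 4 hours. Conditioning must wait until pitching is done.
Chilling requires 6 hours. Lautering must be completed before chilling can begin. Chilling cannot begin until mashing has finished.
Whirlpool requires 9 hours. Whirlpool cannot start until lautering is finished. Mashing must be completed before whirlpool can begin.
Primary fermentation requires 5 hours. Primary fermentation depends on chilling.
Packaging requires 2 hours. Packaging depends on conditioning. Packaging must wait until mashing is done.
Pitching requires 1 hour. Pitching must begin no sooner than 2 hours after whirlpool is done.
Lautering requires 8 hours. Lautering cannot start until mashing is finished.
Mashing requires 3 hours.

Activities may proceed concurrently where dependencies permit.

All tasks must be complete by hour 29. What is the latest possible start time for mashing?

Nothing follows packaging; the deadline of hour 29 is its only limit. It must start by 29 − 2 = hour 27.
Since packaging (must start by hour 27) depends on it, conditioning must finish by hour 27. Backing off its 4-hour duration gives a latest start of hour 23.
Pitching has to be done before conditioning (must start by hour 23). That means finishing by hour 23, i.e. starting by 23 − 1 = hour 22.
Since pitching (must start by hour 22, minus 2-hour gap → hour 20) depends on it, whirlpool must finish by hour 20. Backing off its 9-hour duration gives a latest start of hour 11.
To finish by hour 29, primary fermentation (duration 5) must start no later than hour 24.
Since primary fermentation (must start by hour 24) depends on it, chilling must finish by hour 24. Backing off its 6-hour duration gives a latest start of hour 18.
Lautering must finish in time for whirlpool (must start by hour 11); chilling (must start by hour 18). The tightest is hour 11, so lautering must start by 11 − 8 = hour 3.
Mashing feeds lautering (must start by hour 3); whirlpool (must start by hour 11); chilling (must start by hour 18); packaging (must start by hour 27). Taking the minimum, mashing must finish by hour 3 and start by 3 − 3 = hour 0.

0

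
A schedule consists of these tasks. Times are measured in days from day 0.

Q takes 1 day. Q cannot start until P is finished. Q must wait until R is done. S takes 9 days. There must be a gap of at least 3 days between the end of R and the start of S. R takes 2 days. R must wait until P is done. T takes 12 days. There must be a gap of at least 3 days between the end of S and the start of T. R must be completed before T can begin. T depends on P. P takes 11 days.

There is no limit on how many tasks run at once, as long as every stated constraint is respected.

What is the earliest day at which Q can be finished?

P has no prerequisites, so it starts at day 0 and finishes at day 11.
R waits on P (finishes day 11), so it starts at day 11 and finishes at 11 + 2 = day 13.
For Q: P (finishes day 11); R (finishes day 13). Taking the maximum gives a start of day 13, and it finishes at 13 + 1 = day 14.

14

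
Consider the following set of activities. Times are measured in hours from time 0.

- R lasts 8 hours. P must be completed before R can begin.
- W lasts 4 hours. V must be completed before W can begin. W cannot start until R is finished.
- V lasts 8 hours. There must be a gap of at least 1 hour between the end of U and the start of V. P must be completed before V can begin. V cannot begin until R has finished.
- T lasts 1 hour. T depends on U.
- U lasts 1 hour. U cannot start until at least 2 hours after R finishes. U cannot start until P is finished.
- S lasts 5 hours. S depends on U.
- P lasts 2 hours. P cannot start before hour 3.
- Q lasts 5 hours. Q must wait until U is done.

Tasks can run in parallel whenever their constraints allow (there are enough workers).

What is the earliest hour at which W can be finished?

29

P cannot begin until its own release at hour 3. It runs from hour 3 to 3 + 2 = hour 5.
R cannot begin until P (finishes hour 5). It runs from hour 5 to 5 + 8 = hour 13.
U has to wait for R (finishes hour 13, plus 2-hour gap → hour 15); P (finishes hour 5). The latest of these is hour 15, so U runs hour 15 to 15 + 1 = hour 16.
V needs all of U (finishes hour 16, plus 1-hour gap → hour 17); P (finishes hour 5); R (finishes hour 13). That puts its earliest start at hour 17; it finishes at 17 + 8 = hour 25.
W has to wait for V (finishes hour 25); R (finishes hour 13). The latest of these is hour 25, so W runs hour 25 to 25 + 4 = hour 29.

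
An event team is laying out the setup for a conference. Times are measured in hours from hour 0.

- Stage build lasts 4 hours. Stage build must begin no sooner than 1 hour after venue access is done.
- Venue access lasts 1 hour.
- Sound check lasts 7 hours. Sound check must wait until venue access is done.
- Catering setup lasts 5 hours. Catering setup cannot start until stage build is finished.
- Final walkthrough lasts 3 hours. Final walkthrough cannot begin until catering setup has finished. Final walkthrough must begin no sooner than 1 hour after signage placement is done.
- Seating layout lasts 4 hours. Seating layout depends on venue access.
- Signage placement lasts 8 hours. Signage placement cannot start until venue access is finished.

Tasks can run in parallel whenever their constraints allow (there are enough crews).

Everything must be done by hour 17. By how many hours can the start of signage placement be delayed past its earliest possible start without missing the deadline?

Venue access can start immediately at hour 0; it finishes at hour 1.
Signage placement cannot begin until venue access (finishes hour 1). It runs from hour 1 to 1 + 8 = hour 9.

Working backward from the deadline:
Nothing follows final walkthrough; the deadline of hour 17 is its only limit. It must start by 17 − 3 = hour 14.
Signage placement feeds into final walkthrough (must start by hour 14, minus 1-hour gap → hour 13); so signage placement must finish by hour 13 and therefore start by hour 5.
So signage placement can start as early as hour 1 and as late as hour 5, giving 5 − 1 = 4 hours of slack.

4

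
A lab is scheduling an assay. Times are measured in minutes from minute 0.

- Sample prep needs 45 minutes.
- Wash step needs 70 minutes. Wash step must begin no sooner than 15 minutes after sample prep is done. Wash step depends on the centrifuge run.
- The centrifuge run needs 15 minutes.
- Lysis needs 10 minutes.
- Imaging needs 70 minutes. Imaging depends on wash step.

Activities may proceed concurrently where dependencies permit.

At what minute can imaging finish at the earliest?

The centrifuge run can start immediately at minute 0; it finishes at minute 15.
Nothing blocks sample prep, so it runs from minute 0 to minute 45.
For wash step: sample prep (finishes minute 45, plus 15-minute gap → minute 60); the centrifuge run (finishes minute 15). Taking the maximum gives a start of minute 60, and it finishes at 60 + 70 = minute 130.
After wash step (finishes minute 130), imaging can start at minute 130 and finishes at minute 200.

200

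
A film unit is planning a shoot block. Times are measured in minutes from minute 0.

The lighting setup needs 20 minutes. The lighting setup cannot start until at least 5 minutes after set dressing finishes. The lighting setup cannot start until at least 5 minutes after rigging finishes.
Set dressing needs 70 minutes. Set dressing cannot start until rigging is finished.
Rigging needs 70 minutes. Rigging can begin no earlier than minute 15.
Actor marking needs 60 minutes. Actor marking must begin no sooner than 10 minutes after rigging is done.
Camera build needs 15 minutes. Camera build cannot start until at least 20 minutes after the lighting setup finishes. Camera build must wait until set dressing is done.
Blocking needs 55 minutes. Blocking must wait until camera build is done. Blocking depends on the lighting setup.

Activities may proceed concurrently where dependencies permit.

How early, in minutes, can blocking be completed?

270

After its own release at minute 15, rigging can start at minute 15 and finishes at minute 85.
Set dressing cannot begin until rigging (finishes minute 85). It runs from minute 85 to 85 + 70 = minute 155.
The lighting setup needs all of set dressing (finishes minute 155, plus 5-minute gap → minute 160); rigging (finishes minute 85, plus 5-minute gap → minute 90). That puts its earliest start at minute 160; it finishes at 160 + 20 = minute 180.
Camera build needs all of the lighting setup (finishes minute 180, plus 20-minute gap → minute 200); set dressing (finishes minute 155). That puts its earliest start at minute 200; it finishes at 200 + 15 = minute 215.
Blocking has to wait for camera build (finishes minute 215); the lighting setup (finishes minute 180). The latest of these is minute 215, so blocking runs minute 215 to 215 + 55 = minute 270.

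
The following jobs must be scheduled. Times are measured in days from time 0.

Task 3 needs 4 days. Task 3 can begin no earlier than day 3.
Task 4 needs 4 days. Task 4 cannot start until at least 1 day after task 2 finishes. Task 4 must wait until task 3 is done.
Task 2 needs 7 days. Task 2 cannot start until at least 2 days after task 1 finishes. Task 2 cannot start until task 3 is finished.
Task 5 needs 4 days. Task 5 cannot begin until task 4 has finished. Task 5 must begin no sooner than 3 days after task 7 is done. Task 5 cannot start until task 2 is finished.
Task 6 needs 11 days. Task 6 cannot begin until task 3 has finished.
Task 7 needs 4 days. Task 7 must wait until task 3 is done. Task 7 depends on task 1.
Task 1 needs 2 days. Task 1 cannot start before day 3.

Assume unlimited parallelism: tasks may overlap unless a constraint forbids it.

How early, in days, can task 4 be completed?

19

Task 3 waits on its own release at day 3, so it starts at day 3 and finishes at 3 + 4 = day 7.
Task 1 cannot begin until its own release at day 3. It runs from day 3 to 3 + 2 = day 5.
Task 2 needs all of task 1 (finishes day 5, plus 2-day gap → day 7); task 3 (finishes day 7). That puts its earliest start at day 7; it finishes at 7 + 7 = day 14.
Task 4 has to wait for task 2 (finishes day 14, plus 1-day gap → day 15); task 3 (finishes day 7). The latest of these is day 15, so task 4 runs day 15 to 15 + 4 = day 19.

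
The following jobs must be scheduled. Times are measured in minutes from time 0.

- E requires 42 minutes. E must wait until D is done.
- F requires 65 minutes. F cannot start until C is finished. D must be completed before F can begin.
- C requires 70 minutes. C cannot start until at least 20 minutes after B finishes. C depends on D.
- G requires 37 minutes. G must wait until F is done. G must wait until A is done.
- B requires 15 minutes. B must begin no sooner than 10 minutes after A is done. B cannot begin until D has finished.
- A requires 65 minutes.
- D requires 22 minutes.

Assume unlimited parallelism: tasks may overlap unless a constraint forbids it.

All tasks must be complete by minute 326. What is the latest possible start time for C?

154

Nothing follows G; the deadline of minute 326 is its only limit. It must start by 326 − 37 = minute 289.
Since G (must start by minute 289) depends on it, F must finish by minute 289. Backing off its 65-minute duration gives a latest start of minute 224.
C feeds into F (must start by minute 224); so C must finish by minute 224 and therefore start by minute 154.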